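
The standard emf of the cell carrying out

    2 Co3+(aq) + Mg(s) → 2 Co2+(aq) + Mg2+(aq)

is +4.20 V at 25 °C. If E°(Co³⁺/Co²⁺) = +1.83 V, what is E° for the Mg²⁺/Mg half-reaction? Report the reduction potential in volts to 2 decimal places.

In the reaction as written the Co³⁺/Co²⁺ couple is reduced (cathode) and Mg²⁺/Mg is oxidized (anode), so E°cell = E°(Co³⁺/Co²⁺) − E°(Mg²⁺/Mg).
E°(Mg²⁺/Mg) = E°(cathode) − E°cell = +1.83 − (+4.20) = −2.37 V.

−2.37 V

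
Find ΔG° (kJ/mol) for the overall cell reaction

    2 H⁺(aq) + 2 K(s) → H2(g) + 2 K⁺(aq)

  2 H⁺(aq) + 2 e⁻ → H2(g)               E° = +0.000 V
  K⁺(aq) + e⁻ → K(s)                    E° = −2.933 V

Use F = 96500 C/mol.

In the reaction as written H⁺(aq) is reduced, so the 2H⁺/H₂ couple is the cathode and K⁺/K is the anode.
E°cell = +0.000 − (−2.933) = +2.933 V; balancing electrons gives n = 2.
ΔG° = −nFE°cell = −(2)(96500)(+2.933) J/mol = −566 kJ/mol.

−566 kJ/mol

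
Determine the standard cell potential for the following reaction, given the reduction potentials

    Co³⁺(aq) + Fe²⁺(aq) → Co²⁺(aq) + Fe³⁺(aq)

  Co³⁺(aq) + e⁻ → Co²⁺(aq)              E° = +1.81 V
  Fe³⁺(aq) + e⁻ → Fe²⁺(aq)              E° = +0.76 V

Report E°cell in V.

Co³⁺(aq) gains electrons, so the Co³⁺/Co²⁺ couple is the cathode; the Fe³⁺/Fe²⁺ couple is the anode.
E°cell = E°(cathode) − E°(anode) = +1.81 − (+0.76) = +1.05 V.
The positive value indicates the reaction is spontaneous as written.

+1.05 V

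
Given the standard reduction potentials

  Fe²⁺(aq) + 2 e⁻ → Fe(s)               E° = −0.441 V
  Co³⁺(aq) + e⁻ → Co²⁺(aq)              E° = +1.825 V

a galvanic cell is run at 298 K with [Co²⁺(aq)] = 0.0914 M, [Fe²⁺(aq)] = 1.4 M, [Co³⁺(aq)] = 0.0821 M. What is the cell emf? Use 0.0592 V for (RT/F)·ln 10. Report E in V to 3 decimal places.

Since E°(Co³⁺/Co²⁺) > E°(Fe²⁺/Fe), Co³⁺/Co²⁺ serves as the cathode.
The standard potential is +1.825 − (−0.441) = +2.266 V and the balanced reaction transfers n = 2 electrons.
The balanced reaction is 2 Co³⁺(aq) + Fe(s) → 2 Co²⁺(aq) + Fe²⁺(aq), so Q = ([Co²⁺(aq)]^2·[Fe²⁺(aq)]) / [Co³⁺(aq)]^2 = 1.74 and log Q = 0.239.
By the Nernst equation, E = +2.266 − (0.0592/2)·(0.239) = +2.259 V.

+2.259 V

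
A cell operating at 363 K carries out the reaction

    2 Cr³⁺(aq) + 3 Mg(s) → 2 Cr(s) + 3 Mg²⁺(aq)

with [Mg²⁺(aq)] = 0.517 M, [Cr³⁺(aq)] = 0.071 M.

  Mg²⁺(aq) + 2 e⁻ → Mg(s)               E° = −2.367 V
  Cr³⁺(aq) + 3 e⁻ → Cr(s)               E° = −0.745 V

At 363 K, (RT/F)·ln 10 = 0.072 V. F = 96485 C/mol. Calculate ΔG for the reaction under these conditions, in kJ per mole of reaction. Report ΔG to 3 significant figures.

−929 kJ/mol

The standard cell potential is −0.745 − (−2.367) = +1.622 V, with n = 6 electrons in the balanced equation.
Here Q = [Mg²⁺(aq)]^3 / [Cr³⁺(aq)]^2 = 27.4 (log Q = 1.438), giving E = +1.622 − (0.072/6)·(1.438) = +1.6047 V.
Then ΔG = −nFE = −6 × 96485 × +1.6047 J/mol = −929 kJ/mol.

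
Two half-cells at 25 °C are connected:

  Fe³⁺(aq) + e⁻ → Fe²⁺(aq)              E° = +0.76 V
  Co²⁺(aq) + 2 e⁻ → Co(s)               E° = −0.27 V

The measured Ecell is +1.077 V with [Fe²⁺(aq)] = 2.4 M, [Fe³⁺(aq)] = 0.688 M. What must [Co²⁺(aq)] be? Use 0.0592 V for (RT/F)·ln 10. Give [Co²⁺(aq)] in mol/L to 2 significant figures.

0.0021 M

Fe³⁺/Fe²⁺ is the cathode (higher E°); E°cell = +0.76 − (−0.27) = +1.03 V with n = 2.
Since E = E° − (0.0592/n)·log Q, log Q = n(E° − E)/0.0592 = −1.588.
For 2 Fe³⁺(aq) + Co(s) → 2 Fe²⁺(aq) + Co²⁺(aq), the reaction quotient is Q = ([Fe²⁺(aq)]^2·[Co²⁺(aq)]) / [Fe³⁺(aq)]^2.
Substituting the known concentrations and solving, log [Co²⁺(aq)] = −2.673 and [Co²⁺(aq)] = 0.0021 M.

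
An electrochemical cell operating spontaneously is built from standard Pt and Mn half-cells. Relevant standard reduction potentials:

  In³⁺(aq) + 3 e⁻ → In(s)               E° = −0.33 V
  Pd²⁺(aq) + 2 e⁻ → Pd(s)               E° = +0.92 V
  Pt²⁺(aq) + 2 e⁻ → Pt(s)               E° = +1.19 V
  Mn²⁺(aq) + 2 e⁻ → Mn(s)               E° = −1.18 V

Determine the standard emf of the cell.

+2.37 V

The Pt²⁺/Pt couple has the higher E°, so Pt ion is reduced (cathode) and Mn is oxidized (anode).
E°cell = E°(cathode) − E°(anode) = +1.19 − (−1.18) = +2.37 V.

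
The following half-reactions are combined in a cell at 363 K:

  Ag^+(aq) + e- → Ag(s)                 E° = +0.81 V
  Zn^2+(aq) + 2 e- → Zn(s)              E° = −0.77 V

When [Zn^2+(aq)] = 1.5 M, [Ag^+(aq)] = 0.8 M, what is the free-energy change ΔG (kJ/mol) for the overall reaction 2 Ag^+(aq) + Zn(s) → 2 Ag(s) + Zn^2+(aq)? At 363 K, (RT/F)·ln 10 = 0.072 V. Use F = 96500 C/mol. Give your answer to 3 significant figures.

The standard cell potential is +0.81 − (−0.77) = +1.58 V, with n = 2 electrons in the balanced equation.
The reaction quotient is [Zn^2+(aq)] / [Ag^+(aq)]^2 = 2.34; by Nernst, E = +1.58 − (0.072/2)(0.370) = +1.5667 V.
Then ΔG = −nFE = −2 × 96500 × +1.5667 J/mol = −302 kJ/mol.

−302 kJ/mol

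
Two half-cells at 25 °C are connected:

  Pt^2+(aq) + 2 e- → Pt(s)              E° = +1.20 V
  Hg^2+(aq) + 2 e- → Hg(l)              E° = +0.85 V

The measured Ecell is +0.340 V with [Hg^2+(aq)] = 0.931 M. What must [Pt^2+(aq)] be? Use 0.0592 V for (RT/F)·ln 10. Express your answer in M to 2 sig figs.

0.43 M

The Pt²⁺/Pt couple has the larger reduction potential, so it is the cathode: E°cell = +1.20 − (+0.85) = +0.35 V and n = 2.
Since E = E° − (0.0592/n)·log Q, log Q = n(E° − E)/0.0592 = 0.338.
For Pt^2+(aq) + Hg(l) → Pt(s) + Hg^2+(aq), the reaction quotient is Q = [Hg^2+(aq)] / [Pt^2+(aq)].
Substituting the known concentrations and solving, log [Pt^2+(aq)] = −0.369 and [Pt^2+(aq)] = 0.43 M.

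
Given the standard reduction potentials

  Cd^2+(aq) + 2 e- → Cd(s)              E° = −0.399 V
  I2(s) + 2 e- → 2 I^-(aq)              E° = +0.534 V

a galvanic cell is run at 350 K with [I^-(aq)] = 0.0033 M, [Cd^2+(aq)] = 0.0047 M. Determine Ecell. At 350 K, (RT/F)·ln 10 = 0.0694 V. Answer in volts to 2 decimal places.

+1.19 V

Since E°(I₂/I⁻) > E°(Cd²⁺/Cd), I₂/I⁻ serves as the cathode.
E°cell = +0.534 − (−0.399) = +0.933 V, with n = 2 electrons transferred.
For the overall reaction I2(s) + Cd(s) → 2 I^-(aq) + Cd^2+(aq), Q = [I^-(aq)]^2·[Cd^2+(aq)] = 5.12×10^−8, giving log Q = −7.291.
E = E° − (0.0694/n)·log Q = +0.933 − (0.0694/2)(−7.291) = +1.19 V.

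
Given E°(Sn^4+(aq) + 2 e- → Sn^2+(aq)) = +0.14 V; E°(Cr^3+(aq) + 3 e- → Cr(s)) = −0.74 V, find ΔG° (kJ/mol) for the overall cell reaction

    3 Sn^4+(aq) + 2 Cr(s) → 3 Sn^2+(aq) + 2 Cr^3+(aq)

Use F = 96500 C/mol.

In the reaction as written Sn^4+(aq) is reduced, so the Sn⁴⁺/Sn²⁺ couple is the cathode and Cr³⁺/Cr is the anode.
E°cell = +0.14 − (−0.74) = +0.88 V; balancing electrons gives n = 6.
ΔG° = −nFE°cell = −(6)(96500)(+0.88) J/mol = −510 kJ/mol.

−510 kJ/mol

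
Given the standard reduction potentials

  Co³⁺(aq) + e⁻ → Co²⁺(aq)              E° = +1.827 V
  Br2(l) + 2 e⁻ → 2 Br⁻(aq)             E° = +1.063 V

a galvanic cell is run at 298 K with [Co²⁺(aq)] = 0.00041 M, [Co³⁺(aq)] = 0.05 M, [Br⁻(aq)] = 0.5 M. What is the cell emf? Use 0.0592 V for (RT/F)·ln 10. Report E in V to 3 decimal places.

+0.870 V

Since E°(Co³⁺/Co²⁺) > E°(Br₂/Br⁻), Co³⁺/Co²⁺ serves as the cathode.
E°cell = E°cat − E°an = +1.827 − (+1.063) = +0.764 V; n = 2.
The balanced reaction is 2 Co³⁺(aq) + 2 Br⁻(aq) → 2 Co²⁺(aq) + Br2(l), so Q = [Co²⁺(aq)]^2 / ([Co³⁺(aq)]^2·[Br⁻(aq)]^2) = 0.000269 and log Q = −3.570.
By the Nernst equation, E = +0.764 − (0.0592/2)·(−3.570) = +0.870 V.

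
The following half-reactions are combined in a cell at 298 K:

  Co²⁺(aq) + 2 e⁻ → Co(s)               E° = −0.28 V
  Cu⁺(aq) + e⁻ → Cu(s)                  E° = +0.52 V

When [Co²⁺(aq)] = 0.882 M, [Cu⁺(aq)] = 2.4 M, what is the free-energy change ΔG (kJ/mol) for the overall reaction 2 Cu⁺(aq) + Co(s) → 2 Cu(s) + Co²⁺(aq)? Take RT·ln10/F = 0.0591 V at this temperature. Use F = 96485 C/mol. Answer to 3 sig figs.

−159 kJ/mol

With Cu⁺/Cu reduced at the cathode, E°cell = +0.52 − (−0.28) = +0.80 V and n = 2.
Q = [Co²⁺(aq)] / [Cu⁺(aq)]^2 = 0.153, so log Q = −0.815 and E = +0.80 − (0.0591/2)(−0.815) = +0.8241 V.
Then ΔG = −nFE = −2 × 96485 × +0.8241 J/mol = −159 kJ/mol.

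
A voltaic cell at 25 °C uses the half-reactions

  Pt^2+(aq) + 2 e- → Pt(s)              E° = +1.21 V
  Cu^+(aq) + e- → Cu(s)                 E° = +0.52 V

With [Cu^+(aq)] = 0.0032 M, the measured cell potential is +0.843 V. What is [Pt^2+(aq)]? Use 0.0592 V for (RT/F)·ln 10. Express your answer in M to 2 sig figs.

1.5 M

With Pt²⁺/Pt at the cathode and Cu⁺/Cu at the anode, E°cell = +1.21 − (+0.52) = +0.69 V (n = 2).
Since E = E° − (0.0592/n)·log Q, log Q = n(E° − E)/0.0592 = −5.169.
Balancing electrons gives Pt^2+(aq) + 2 Cu(s) → Pt(s) + 2 Cu^+(aq); thus Q = [Cu^+(aq)]^2 / [Pt^2+(aq)].
Substituting the known concentrations and solving, log [Pt^2+(aq)] = 0.179 and [Pt^2+(aq)] = 1.5 M.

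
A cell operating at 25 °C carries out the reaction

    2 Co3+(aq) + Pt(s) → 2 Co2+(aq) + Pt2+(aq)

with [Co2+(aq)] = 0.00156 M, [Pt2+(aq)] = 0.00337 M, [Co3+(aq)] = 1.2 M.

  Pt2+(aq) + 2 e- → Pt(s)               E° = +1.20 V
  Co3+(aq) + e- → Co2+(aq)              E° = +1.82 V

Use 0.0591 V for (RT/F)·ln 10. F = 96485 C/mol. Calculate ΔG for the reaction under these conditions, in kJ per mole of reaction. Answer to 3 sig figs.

−167 kJ/mol

E°cell = +1.82 − (+1.20) = +0.62 V; the balanced reaction transfers n = 2 electrons.
Q = ([Co2+(aq)]^2·[Pt2+(aq)]) / [Co3+(aq)]^2 = 5.7×10^−9, so log Q = −8.244 and E = +0.62 − (0.0591/2)(−8.244) = +0.8636 V.
ΔG = −nFE = −(2)(96485)(+0.8636) J/mol = −167 kJ/mol.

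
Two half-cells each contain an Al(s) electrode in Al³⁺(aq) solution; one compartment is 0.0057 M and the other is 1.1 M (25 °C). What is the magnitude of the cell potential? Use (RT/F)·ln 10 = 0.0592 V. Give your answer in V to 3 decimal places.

For a concentration cell E°cell = 0, since both electrodes use the same couple.
The compartment with the higher Al³⁺(aq) concentration (1.1 M) acts as the cathode; ions are reduced there and produced at the dilute (0.0057 M) anode.
With n = 3, Ecell = −(0.0592/3)·log([dilute]/[conc]) = −(0.0592/3)·log(0.0057/1.1) = +0.045 V.

0.045 V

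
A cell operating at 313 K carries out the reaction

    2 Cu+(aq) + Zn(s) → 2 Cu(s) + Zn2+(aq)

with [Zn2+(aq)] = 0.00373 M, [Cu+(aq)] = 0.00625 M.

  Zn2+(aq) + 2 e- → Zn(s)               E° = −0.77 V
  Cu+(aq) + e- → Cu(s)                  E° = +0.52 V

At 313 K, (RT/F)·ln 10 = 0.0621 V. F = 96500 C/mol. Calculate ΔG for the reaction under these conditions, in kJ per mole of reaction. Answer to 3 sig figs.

−237 kJ/mol

E°cell = +0.52 − (−0.77) = +1.29 V; the balanced reaction transfers n = 2 electrons.
Here Q = [Zn2+(aq)] / [Cu+(aq)]^2 = 95.5 (log Q = 1.980), giving E = +1.29 − (0.0621/2)·(1.980) = +1.2285 V.
Finally ΔG = −nFE = −(2)(96500 C/mol)(+1.2285 V) = −237 kJ/mol.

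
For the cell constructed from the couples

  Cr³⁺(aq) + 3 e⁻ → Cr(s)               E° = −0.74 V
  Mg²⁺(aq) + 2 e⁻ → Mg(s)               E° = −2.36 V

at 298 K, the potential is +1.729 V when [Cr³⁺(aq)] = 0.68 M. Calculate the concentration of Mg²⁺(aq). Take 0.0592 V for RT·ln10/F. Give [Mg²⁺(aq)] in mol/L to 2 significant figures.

0.00016 M

With Cr³⁺/Cr at the cathode and Mg²⁺/Mg at the anode, E°cell = −0.74 − (−2.36) = +1.62 V (n = 6).
Since E = E° − (0.0592/n)·log Q, log Q = n(E° − E)/0.0592 = −11.047.
The balanced reaction is 2 Cr³⁺(aq) + 3 Mg(s) → 2 Cr(s) + 3 Mg²⁺(aq), so Q = [Mg²⁺(aq)]^3 / [Cr³⁺(aq)]^2.
Isolating [Mg²⁺(aq)] in Q = 10^{−11.047} yields log [Mg²⁺(aq)] = −3.794, i.e. 0.00016 M.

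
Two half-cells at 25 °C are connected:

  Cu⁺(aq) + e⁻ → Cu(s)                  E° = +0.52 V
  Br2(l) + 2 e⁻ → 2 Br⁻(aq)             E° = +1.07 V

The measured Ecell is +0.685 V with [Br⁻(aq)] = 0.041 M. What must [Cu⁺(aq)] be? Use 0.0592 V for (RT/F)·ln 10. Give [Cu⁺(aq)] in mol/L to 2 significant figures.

Br₂/Br⁻ is the cathode (higher E°); E°cell = +1.07 − (+0.52) = +0.55 V with n = 2.
Rearranging E = E° − (0.0592/n)·log Q gives log Q = 2(+0.55 − (+0.685))/0.0592 = −4.561.
For Br2(l) + 2 Cu(s) → 2 Br⁻(aq) + 2 Cu⁺(aq), the reaction quotient is Q = [Br⁻(aq)]^2·[Cu⁺(aq)]^2.
Isolating [Cu⁺(aq)] in Q = 10^{−4.561} yields log [Cu⁺(aq)] = −0.893, i.e. 0.13 M.

0.13 M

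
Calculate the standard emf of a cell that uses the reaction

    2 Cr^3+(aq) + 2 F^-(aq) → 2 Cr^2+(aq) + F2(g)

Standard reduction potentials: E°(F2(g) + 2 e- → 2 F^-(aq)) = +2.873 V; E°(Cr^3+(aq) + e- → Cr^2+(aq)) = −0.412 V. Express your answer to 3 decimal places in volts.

−3.285 V

Cr^3+(aq) gains electrons, so the Cr³⁺/Cr²⁺ couple is the cathode; the F₂/F⁻ couple is the anode.
E°cell = E°(cathode) − E°(anode) = −0.412 − (+2.873) = −3.285 V.
The negative E°cell means the reaction is non-spontaneous in the direction written.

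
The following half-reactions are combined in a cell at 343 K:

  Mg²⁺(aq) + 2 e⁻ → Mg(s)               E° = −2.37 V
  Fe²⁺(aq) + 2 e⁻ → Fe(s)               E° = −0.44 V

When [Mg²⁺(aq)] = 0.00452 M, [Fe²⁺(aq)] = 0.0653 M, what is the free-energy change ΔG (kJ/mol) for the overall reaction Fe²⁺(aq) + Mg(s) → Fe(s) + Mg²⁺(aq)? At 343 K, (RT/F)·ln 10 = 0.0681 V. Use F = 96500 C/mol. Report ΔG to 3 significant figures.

−380 kJ/mol

With Fe²⁺/Fe reduced at the cathode, E°cell = −0.44 − (−2.37) = +1.93 V and n = 2.
Here Q = [Mg²⁺(aq)] / [Fe²⁺(aq)] = 0.0692 (log Q = −1.160), giving E = +1.93 − (0.0681/2)·(−1.160) = +1.9695 V.
ΔG = −nFE = −(2)(96500)(+1.9695) J/mol = −380 kJ/mol.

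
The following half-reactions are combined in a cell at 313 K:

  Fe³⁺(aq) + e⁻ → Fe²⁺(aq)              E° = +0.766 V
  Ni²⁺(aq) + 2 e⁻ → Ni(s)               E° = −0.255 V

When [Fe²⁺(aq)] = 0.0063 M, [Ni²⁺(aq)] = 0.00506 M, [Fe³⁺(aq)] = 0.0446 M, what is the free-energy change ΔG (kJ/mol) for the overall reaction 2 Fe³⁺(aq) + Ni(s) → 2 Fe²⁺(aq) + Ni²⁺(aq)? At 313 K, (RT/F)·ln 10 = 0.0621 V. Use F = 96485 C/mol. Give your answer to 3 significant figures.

E°cell = +0.766 − (−0.255) = +1.021 V; the balanced reaction transfers n = 2 electrons.
Q = ([Fe²⁺(aq)]^2·[Ni²⁺(aq)]) / [Fe³⁺(aq)]^2 = 0.000101, so log Q = −3.996 and E = +1.021 − (0.0621/2)(−3.996) = +1.1451 V.
Finally ΔG = −nFE = −(2)(96485 C/mol)(+1.1451 V) = −221 kJ/mol.

−221 kJ/mol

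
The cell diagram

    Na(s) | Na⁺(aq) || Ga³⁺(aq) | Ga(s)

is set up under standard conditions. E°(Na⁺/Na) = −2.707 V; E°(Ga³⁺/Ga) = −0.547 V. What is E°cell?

+2.160 V

By convention the left-hand electrode in cell notation is the anode (oxidation) and the right-hand electrode is the cathode (reduction).
E°cell = E°(right) − E°(left) = −0.547 − (−2.707) = +2.160 V.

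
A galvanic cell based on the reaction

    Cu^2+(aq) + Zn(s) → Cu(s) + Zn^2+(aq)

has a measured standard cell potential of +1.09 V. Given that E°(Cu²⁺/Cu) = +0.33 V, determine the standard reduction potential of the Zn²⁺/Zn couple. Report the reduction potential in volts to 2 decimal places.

In the reaction as written the Cu²⁺/Cu couple is reduced (cathode) and Zn²⁺/Zn is oxidized (anode), so E°cell = E°(Cu²⁺/Cu) − E°(Zn²⁺/Zn).
E°(Zn²⁺/Zn) = E°(cathode) − E°cell = +0.33 − (+1.09) = −0.76 V.

−0.76 V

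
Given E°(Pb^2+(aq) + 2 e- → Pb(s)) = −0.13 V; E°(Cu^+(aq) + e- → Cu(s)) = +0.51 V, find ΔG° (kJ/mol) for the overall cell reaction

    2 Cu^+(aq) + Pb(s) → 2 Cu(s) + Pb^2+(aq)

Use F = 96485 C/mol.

−124 kJ/mol

In the reaction as written Cu^+(aq) is reduced, so the Cu⁺/Cu couple is the cathode and Pb²⁺/Pb is the anode.
E°cell = +0.51 − (−0.13) = +0.64 V; balancing electrons gives n = 2.
ΔG° = −nFE°cell = −(2)(96485)(+0.64) J/mol = −124 kJ/mol.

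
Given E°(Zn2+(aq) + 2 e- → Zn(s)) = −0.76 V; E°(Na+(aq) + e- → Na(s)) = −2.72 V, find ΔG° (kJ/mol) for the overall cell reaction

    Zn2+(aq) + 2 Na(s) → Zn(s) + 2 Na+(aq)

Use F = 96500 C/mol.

In the reaction as written Zn2+(aq) is reduced, so the Zn²⁺/Zn couple is the cathode and Na⁺/Na is the anode.
E°cell = −0.76 − (−2.72) = +1.96 V; balancing electrons gives n = 2.
ΔG° = −nFE°cell = −(2)(96500)(+1.96) J/mol = −378 kJ/mol.

−378 kJ/mol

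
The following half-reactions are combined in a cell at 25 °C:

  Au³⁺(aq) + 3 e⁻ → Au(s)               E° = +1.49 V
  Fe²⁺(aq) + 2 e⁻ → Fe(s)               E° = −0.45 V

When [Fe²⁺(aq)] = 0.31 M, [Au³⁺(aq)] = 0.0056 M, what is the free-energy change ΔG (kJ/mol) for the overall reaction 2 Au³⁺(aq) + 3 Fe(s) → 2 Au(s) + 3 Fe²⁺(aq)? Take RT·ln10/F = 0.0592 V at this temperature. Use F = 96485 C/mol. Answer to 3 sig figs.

−1110 kJ/mol

With Au³⁺/Au reduced at the cathode, E°cell = +1.49 − (−0.45) = +1.94 V and n = 6.
Q = [Fe²⁺(aq)]^3 / [Au³⁺(aq)]^2 = 950, so log Q = 2.978 and E = +1.94 − (0.0592/6)(2.978) = +1.9106 V.
Finally ΔG = −nFE = −(6)(96485 C/mol)(+1.9106 V) = −1110 kJ/mol.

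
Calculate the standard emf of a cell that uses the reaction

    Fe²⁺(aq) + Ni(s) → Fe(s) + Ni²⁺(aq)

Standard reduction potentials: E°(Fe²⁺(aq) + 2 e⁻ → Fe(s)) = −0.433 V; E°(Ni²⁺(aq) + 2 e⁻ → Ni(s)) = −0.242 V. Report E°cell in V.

−0.191 V

Fe²⁺(aq) gains electrons, so the Fe²⁺/Fe couple is the cathode; the Ni²⁺/Ni couple is the anode.
E°cell = E°(cathode) − E°(anode) = −0.433 − (−0.242) = −0.191 V.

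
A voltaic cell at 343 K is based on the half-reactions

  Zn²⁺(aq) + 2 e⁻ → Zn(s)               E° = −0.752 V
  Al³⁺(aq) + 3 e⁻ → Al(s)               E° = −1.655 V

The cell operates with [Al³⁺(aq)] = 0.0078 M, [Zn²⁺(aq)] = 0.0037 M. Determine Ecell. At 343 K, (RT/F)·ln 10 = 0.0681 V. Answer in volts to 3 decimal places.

+0.868 V

Zn²⁺/Zn is reduced (cathode, E° = −0.752 V) and Al³⁺/Al is oxidized (anode).
E°cell = E°cat − E°an = −0.752 − (−1.655) = +0.903 V; n = 6.
The balanced reaction is 3 Zn²⁺(aq) + 2 Al(s) → 3 Zn(s) + 2 Al³⁺(aq), so Q = [Al³⁺(aq)]^2 / [Zn²⁺(aq)]^3 = 1.2×10^3 and log Q = 3.080.
E = E° − (0.0681/n)·log Q = +0.903 − (0.0681/6)(3.080) = +0.868 V.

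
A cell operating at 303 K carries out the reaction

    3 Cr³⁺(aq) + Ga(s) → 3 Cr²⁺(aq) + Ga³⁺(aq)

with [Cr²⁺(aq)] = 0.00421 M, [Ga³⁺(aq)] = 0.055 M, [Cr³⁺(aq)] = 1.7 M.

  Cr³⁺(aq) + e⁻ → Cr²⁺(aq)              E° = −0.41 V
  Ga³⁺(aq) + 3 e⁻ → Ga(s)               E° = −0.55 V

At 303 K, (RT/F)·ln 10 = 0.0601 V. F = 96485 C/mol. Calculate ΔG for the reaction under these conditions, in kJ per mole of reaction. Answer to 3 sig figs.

−93.2 kJ/mol

With Cr³⁺/Cr²⁺ reduced at the cathode, E°cell = −0.41 − (−0.55) = +0.14 V and n = 3.
Q = ([Cr²⁺(aq)]^3·[Ga³⁺(aq)]) / [Cr³⁺(aq)]^3 = 8.35×10^−10, so log Q = −9.078 and E = +0.14 − (0.0601/3)(−9.078) = +0.3219 V.
Then ΔG = −nFE = −3 × 96485 × +0.3219 J/mol = −93.2 kJ/mol.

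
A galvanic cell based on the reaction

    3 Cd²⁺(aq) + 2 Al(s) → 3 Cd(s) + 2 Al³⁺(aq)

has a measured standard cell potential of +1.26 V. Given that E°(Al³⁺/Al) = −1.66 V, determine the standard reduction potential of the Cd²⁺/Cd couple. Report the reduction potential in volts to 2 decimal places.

In the reaction as written the Cd²⁺/Cd couple is reduced (cathode) and Al³⁺/Al is oxidized (anode), so E°cell = E°(Cd²⁺/Cd) − E°(Al³⁺/Al).
E°(Cd²⁺/Cd) = E°cell + E°(anode) = +1.26 + (−1.66) = −0.40 V.

−0.40 V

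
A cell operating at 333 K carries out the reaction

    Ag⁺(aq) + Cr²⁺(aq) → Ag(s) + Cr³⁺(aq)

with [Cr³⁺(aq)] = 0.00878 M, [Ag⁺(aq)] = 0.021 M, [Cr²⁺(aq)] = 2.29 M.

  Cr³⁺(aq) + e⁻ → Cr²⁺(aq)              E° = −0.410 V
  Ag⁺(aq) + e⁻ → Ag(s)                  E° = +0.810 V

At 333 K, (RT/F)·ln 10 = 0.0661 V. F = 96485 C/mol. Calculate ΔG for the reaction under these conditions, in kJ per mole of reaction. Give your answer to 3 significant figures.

−122 kJ/mol

E°cell = +0.810 − (−0.410) = +1.220 V; the balanced reaction transfers n = 1 electron.
The reaction quotient is [Cr³⁺(aq)] / ([Ag⁺(aq)]·[Cr²⁺(aq)]) = 0.183; by Nernst, E = +1.220 − (0.0661/1)(−0.739) = +1.2688 V.
Then ΔG = −nFE = −1 × 96485 × +1.2688 J/mol = −122 kJ/mol.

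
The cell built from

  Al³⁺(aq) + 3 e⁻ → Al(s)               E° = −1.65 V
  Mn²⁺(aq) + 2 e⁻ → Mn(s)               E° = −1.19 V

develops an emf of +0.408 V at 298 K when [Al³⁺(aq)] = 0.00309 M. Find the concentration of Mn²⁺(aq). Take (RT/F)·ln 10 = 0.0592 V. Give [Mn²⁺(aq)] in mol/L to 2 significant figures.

0.00037 M

The Mn²⁺/Mn couple has the larger reduction potential, so it is the cathode: E°cell = −1.19 − (−1.65) = +0.46 V and n = 6.
Since E = E° − (0.0592/n)·log Q, log Q = n(E° − E)/0.0592 = 5.270.
For 3 Mn²⁺(aq) + 2 Al(s) → 3 Mn(s) + 2 Al³⁺(aq), the reaction quotient is Q = [Al³⁺(aq)]^2 / [Mn²⁺(aq)]^3.
Solving for the unknown gives log [Mn²⁺(aq)] = −3.430, so [Mn²⁺(aq)] ≈ 0.00037 M.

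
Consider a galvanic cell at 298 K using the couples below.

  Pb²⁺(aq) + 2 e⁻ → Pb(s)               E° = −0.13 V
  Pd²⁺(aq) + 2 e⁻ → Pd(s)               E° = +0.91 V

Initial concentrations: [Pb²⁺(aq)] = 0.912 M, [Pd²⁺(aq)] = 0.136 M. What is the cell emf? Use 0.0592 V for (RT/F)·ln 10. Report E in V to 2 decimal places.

Since E°(Pd²⁺/Pd) > E°(Pb²⁺/Pb), Pd²⁺/Pd serves as the cathode.
E°cell = +0.91 − (−0.13) = +1.04 V, with n = 2 electrons transferred.
For the overall reaction Pd²⁺(aq) + Pb(s) → Pd(s) + Pb²⁺(aq), Q = [Pb²⁺(aq)] / [Pd²⁺(aq)] = 6.71, giving log Q = 0.826.
E = E° − (0.0592/n)·log Q = +1.04 − (0.0592/2)(0.826) = +1.02 V.

+1.02 V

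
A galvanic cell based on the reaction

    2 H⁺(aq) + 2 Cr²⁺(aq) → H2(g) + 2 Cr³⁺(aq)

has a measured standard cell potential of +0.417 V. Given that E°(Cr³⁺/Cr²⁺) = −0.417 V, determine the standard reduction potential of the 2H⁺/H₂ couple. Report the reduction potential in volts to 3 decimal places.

In the reaction as written the 2H⁺/H₂ couple is reduced (cathode) and Cr³⁺/Cr²⁺ is oxidized (anode), so E°cell = E°(2H⁺/H₂) − E°(Cr³⁺/Cr²⁺).
E°(2H⁺/H₂) = E°cell + E°(anode) = +0.417 + (−0.417) = +0.000 V.

+0.000 V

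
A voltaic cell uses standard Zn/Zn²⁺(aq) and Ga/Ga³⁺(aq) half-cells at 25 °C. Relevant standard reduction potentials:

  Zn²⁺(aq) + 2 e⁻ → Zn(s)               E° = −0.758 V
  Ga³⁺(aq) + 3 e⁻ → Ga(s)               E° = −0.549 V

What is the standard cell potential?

The Ga³⁺/Ga couple has the higher E°, so Ga ion is reduced (cathode) and Zn is oxidized (anode).
E°cell = E°(cathode) − E°(anode) = −0.549 − (−0.758) = +0.209 V.

+0.209 V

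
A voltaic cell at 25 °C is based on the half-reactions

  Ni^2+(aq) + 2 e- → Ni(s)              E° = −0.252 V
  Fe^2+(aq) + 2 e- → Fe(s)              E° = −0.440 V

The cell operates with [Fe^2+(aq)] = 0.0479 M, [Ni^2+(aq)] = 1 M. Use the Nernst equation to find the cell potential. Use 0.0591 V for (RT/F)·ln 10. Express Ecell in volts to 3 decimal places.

Ni²⁺/Ni is reduced (cathode, E° = −0.252 V) and Fe²⁺/Fe is oxidized (anode).
E°cell = −0.252 − (−0.440) = +0.188 V, with n = 2 electrons transferred.
For the overall reaction Ni^2+(aq) + Fe(s) → Ni(s) + Fe^2+(aq), Q = [Fe^2+(aq)] / [Ni^2+(aq)] = 0.0479, giving log Q = −1.320.
Applying E = E° − (RT ln10/nF)·log Q gives +0.188 − (0.0591/2)(−1.320) = +0.227 V.

+0.227 V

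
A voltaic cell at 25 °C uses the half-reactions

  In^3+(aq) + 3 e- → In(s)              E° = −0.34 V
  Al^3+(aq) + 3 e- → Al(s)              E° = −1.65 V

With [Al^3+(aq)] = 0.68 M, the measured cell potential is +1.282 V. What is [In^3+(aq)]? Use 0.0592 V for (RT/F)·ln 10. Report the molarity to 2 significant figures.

0.026 M

With In³⁺/In at the cathode and Al³⁺/Al at the anode, E°cell = −0.34 − (−1.65) = +1.31 V (n = 3).
Rearranging E = E° − (0.0592/n)·log Q gives log Q = 3(+1.31 − (+1.282))/0.0592 = 1.419.
For In^3+(aq) + Al(s) → In(s) + Al^3+(aq), the reaction quotient is Q = [Al^3+(aq)] / [In^3+(aq)].
Substituting the known concentrations and solving, log [In^3+(aq)] = −1.586 and [In^3+(aq)] = 0.026 M.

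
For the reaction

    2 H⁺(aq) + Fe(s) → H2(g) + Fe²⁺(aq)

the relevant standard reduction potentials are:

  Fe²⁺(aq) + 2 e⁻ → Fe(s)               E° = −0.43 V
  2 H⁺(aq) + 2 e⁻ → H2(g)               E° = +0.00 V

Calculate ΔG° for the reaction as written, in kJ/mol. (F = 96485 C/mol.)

−83.0 kJ/mol

In the reaction as written H⁺(aq) is reduced, so the 2H⁺/H₂ couple is the cathode and Fe²⁺/Fe is the anode.
E°cell = +0.00 − (−0.43) = +0.43 V; balancing electrons gives n = 2.
ΔG° = −nFE°cell = −(2)(96485)(+0.43) J/mol = −83.0 kJ/mol.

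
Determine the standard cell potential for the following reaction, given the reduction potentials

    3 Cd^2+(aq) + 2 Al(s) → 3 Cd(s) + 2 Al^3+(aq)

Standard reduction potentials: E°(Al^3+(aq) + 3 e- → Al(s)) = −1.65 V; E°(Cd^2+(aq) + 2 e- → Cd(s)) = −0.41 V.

Cd^2+(aq) gains electrons, so the Cd²⁺/Cd couple is the cathode; the Al³⁺/Al couple is the anode.
E°cell = E°(cathode) − E°(anode) = −0.41 − (−1.65) = +1.24 V.
The positive value indicates the reaction is spontaneous as written.

+1.24 V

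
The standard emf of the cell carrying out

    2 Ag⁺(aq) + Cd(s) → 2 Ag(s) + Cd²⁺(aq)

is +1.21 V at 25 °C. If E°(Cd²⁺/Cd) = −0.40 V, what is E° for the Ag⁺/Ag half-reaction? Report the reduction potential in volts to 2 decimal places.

In the reaction as written the Ag⁺/Ag couple is reduced (cathode) and Cd²⁺/Cd is oxidized (anode), so E°cell = E°(Ag⁺/Ag) − E°(Cd²⁺/Cd).
E°(Ag⁺/Ag) = E°cell + E°(anode) = +1.21 + (−0.40) = +0.81 V.

+0.81 V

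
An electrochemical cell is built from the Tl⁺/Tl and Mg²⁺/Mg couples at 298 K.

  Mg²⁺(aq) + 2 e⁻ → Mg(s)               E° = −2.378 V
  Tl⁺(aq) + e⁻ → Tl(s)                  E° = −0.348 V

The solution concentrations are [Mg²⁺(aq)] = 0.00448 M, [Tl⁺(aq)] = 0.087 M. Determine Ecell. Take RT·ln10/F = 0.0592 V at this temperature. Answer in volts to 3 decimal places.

+2.037 V

Since E°(Tl⁺/Tl) > E°(Mg²⁺/Mg), Tl⁺/Tl serves as the cathode.
E°cell = E°cat − E°an = −0.348 − (−2.378) = +2.030 V; n = 2.
For the overall reaction 2 Tl⁺(aq) + Mg(s) → 2 Tl(s) + Mg²⁺(aq), Q = [Mg²⁺(aq)] / [Tl⁺(aq)]^2 = 0.592, giving log Q = −0.228.
By the Nernst equation, E = +2.030 − (0.0592/2)·(−0.228) = +2.037 V.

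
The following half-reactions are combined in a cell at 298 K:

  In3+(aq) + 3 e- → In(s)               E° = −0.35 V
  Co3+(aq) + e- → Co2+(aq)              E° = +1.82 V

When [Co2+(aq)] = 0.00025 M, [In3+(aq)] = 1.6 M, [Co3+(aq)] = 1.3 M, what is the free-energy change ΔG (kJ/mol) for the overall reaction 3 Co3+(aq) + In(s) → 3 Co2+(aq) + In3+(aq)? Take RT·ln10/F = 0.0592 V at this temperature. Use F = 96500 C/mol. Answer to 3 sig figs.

With Co³⁺/Co²⁺ reduced at the cathode, E°cell = +1.82 − (−0.35) = +2.17 V and n = 3.
Here Q = ([Co2+(aq)]^3·[In3+(aq)]) / [Co3+(aq)]^3 = 1.14×10^−11 (log Q = −10.944), giving E = +2.17 − (0.0592/3)·(−10.944) = +2.3860 V.
ΔG = −nFE = −(3)(96500)(+2.3860) J/mol = −691 kJ/mol.

−691 kJ/mol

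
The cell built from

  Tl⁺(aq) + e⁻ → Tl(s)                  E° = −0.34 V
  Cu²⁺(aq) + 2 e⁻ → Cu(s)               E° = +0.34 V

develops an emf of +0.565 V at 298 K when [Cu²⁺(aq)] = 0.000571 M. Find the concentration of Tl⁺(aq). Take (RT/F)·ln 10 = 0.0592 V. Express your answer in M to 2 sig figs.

2.1 M

Cu²⁺/Cu is the cathode (higher E°); E°cell = +0.34 − (−0.34) = +0.68 V with n = 2.
Since E = E° − (0.0592/n)·log Q, log Q = n(E° − E)/0.0592 = 3.885.
Balancing electrons gives Cu²⁺(aq) + 2 Tl(s) → Cu(s) + 2 Tl⁺(aq); thus Q = [Tl⁺(aq)]^2 / [Cu²⁺(aq)].
Isolating [Tl⁺(aq)] in Q = 10^{3.885} yields log [Tl⁺(aq)] = 0.321, i.e. 2.1 M.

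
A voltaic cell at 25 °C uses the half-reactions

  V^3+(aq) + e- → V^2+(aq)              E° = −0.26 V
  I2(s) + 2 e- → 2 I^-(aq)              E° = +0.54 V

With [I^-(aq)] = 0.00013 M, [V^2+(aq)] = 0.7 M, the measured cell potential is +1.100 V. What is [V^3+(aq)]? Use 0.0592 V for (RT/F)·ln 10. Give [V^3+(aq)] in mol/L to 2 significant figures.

0.046 M

The I₂/I⁻ couple has the larger reduction potential, so it is the cathode: E°cell = +0.54 − (−0.26) = +0.80 V and n = 2.
Since E = E° − (0.0592/n)·log Q, log Q = n(E° − E)/0.0592 = −10.135.
For I2(s) + 2 V^2+(aq) → 2 I^-(aq) + 2 V^3+(aq), the reaction quotient is Q = ([I^-(aq)]^2·[V^3+(aq)]^2) / [V^2+(aq)]^2.
Isolating [V^3+(aq)] in Q = 10^{−10.135} yields log [V^3+(aq)] = −1.336, i.e. 0.046 M.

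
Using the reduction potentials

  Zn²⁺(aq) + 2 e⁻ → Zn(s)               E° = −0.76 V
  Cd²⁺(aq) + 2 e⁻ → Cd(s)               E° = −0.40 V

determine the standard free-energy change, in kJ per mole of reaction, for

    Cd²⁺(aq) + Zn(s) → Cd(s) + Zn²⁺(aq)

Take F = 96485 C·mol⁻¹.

In the reaction as written Cd²⁺(aq) is reduced, so the Cd²⁺/Cd couple is the cathode and Zn²⁺/Zn is the anode.
E°cell = −0.40 − (−0.76) = +0.36 V; balancing electrons gives n = 2.
ΔG° = −nFE°cell = −(2)(96485)(+0.36) J/mol = −69.5 kJ/mol.

−69.5 kJ/mol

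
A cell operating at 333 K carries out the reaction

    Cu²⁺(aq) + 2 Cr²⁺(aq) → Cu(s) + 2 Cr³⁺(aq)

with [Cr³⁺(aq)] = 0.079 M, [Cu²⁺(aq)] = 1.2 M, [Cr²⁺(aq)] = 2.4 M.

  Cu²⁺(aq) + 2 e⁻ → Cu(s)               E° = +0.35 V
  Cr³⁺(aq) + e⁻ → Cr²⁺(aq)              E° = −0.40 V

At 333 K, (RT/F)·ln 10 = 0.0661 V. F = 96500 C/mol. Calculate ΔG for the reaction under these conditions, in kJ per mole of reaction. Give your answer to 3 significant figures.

−164 kJ/mol

With Cu²⁺/Cu reduced at the cathode, E°cell = +0.35 − (−0.40) = +0.75 V and n = 2.
Here Q = [Cr³⁺(aq)]^2 / ([Cu²⁺(aq)]·[Cr²⁺(aq)]^2) = 0.000903 (log Q = −3.044), giving E = +0.75 − (0.0661/2)·(−3.044) = +0.8506 V.
Finally ΔG = −nFE = −(2)(96500 C/mol)(+0.8506 V) = −164 kJ/mol.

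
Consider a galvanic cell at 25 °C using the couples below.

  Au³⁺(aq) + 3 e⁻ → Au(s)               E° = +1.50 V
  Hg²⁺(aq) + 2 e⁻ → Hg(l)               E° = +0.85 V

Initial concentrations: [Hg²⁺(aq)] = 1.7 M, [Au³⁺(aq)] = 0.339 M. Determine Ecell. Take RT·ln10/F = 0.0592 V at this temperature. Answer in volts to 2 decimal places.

Au³⁺/Au is reduced (cathode, E° = +1.50 V) and Hg²⁺/Hg is oxidized (anode).
The standard potential is +1.50 − (+0.85) = +0.65 V and the balanced reaction transfers n = 6 electrons.
The balanced reaction is 2 Au³⁺(aq) + 3 Hg(l) → 2 Au(s) + 3 Hg²⁺(aq), so Q = [Hg²⁺(aq)]^3 / [Au³⁺(aq)]^2 = 42.8 and log Q = 1.631.
Applying E = E° − (RT ln10/nF)·log Q gives +0.65 − (0.0592/6)(1.631) = +0.63 V.

+0.63 V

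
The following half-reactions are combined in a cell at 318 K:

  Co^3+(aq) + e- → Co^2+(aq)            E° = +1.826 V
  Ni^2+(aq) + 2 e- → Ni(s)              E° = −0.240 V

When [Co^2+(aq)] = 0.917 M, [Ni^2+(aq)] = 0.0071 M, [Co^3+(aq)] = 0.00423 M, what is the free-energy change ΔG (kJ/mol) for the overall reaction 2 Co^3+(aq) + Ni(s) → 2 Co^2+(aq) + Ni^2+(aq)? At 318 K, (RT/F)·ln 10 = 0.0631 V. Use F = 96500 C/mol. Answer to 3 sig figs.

−383 kJ/mol

E°cell = +1.826 − (−0.240) = +2.066 V; the balanced reaction transfers n = 2 electrons.
Here Q = ([Co^2+(aq)]^2·[Ni^2+(aq)]) / [Co^3+(aq)]^2 = 334 (log Q = 2.523), giving E = +2.066 − (0.0631/2)·(2.523) = +1.9864 V.
Finally ΔG = −nFE = −(2)(96500 C/mol)(+1.9864 V) = −383 kJ/mol.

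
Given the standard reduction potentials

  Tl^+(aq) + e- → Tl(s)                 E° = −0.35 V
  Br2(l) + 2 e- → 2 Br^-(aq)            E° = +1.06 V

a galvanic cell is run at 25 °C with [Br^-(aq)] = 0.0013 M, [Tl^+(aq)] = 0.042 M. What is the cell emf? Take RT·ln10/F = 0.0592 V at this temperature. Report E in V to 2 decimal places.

Br₂/Br⁻ is reduced (cathode, E° = +1.06 V) and Tl⁺/Tl is oxidized (anode).
E°cell = E°cat − E°an = +1.06 − (−0.35) = +1.41 V; n = 2.
The balanced reaction is Br2(l) + 2 Tl(s) → 2 Br^-(aq) + 2 Tl^+(aq), so Q = [Br^-(aq)]^2·[Tl^+(aq)]^2 = 2.98×10^−9 and log Q = −8.526.
Applying E = E° − (RT ln10/nF)·log Q gives +1.41 − (0.0592/2)(−8.526) = +1.66 V.

+1.66 V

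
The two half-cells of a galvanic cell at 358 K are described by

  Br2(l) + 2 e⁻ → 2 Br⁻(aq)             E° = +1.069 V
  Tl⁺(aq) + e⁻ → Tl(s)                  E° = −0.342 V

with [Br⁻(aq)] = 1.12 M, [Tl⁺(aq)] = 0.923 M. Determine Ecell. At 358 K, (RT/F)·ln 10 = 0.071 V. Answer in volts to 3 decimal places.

Br₂/Br⁻ is reduced (cathode, E° = +1.069 V) and Tl⁺/Tl is oxidized (anode).
E°cell = +1.069 − (−0.342) = +1.411 V, with n = 2 electrons transferred.
The balanced reaction is Br2(l) + 2 Tl(s) → 2 Br⁻(aq) + 2 Tl⁺(aq), so Q = [Br⁻(aq)]^2·[Tl⁺(aq)]^2 = 1.07 and log Q = 0.029.
Applying E = E° − (RT ln10/nF)·log Q gives +1.411 − (0.071/2)(0.029) = +1.410 V.

+1.410 V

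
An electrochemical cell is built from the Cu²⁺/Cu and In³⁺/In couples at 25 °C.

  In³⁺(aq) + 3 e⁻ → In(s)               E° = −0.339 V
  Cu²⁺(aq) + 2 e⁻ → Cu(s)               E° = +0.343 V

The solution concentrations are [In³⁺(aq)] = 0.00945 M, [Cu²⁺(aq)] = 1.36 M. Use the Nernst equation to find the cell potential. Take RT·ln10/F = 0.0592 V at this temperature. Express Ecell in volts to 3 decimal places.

Cu²⁺/Cu is reduced (cathode, E° = +0.343 V) and In³⁺/In is oxidized (anode).
E°cell = +0.343 − (−0.339) = +0.682 V, with n = 6 electrons transferred.
For the overall reaction 3 Cu²⁺(aq) + 2 In(s) → 3 Cu(s) + 2 In³⁺(aq), Q = [In³⁺(aq)]^2 / [Cu²⁺(aq)]^3 = 3.55×10^−5, giving log Q = −4.450.
By the Nernst equation, E = +0.682 − (0.0592/6)·(−4.450) = +0.726 V.

+0.726 V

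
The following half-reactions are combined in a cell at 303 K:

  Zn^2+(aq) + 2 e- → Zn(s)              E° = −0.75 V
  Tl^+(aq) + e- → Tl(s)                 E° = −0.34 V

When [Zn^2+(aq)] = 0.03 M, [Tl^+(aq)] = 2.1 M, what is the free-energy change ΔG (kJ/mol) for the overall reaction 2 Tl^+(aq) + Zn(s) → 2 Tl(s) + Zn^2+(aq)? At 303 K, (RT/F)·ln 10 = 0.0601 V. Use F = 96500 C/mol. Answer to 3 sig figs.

The standard cell potential is −0.34 − (−0.75) = +0.41 V, with n = 2 electrons in the balanced equation.
Q = [Zn^2+(aq)] / [Tl^+(aq)]^2 = 0.0068, so log Q = −2.167 and E = +0.41 − (0.0601/2)(−2.167) = +0.4751 V.
Finally ΔG = −nFE = −(2)(96500 C/mol)(+0.4751 V) = −91.7 kJ/mol.

−91.7 kJ/mol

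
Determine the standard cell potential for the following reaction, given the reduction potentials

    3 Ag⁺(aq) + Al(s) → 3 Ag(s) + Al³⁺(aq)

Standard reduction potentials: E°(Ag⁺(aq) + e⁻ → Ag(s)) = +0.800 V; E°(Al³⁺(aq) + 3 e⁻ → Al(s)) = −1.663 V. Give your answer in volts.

+2.463 V

In the reaction as written, Ag⁺(aq) is reduced (cathode) and Al³⁺(aq) is produced by oxidation at the anode.
E°cell = E°(cathode) − E°(anode) = +0.800 − (−1.663) = +2.463 V.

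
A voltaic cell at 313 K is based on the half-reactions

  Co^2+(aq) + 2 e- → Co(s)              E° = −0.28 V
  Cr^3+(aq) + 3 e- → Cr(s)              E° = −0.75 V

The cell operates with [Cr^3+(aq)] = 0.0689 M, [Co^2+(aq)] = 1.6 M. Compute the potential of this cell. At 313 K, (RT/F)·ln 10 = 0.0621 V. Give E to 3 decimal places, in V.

Since E°(Co²⁺/Co) > E°(Cr³⁺/Cr), Co²⁺/Co serves as the cathode.
E°cell = −0.28 − (−0.75) = +0.47 V, with n = 6 electrons transferred.
The balanced reaction is 3 Co^2+(aq) + 2 Cr(s) → 3 Co(s) + 2 Cr^3+(aq), so Q = [Cr^3+(aq)]^2 / [Co^2+(aq)]^3 = 0.00116 and log Q = −2.936.
By the Nernst equation, E = +0.47 − (0.0621/6)·(−2.936) = +0.500 V.

+0.500 V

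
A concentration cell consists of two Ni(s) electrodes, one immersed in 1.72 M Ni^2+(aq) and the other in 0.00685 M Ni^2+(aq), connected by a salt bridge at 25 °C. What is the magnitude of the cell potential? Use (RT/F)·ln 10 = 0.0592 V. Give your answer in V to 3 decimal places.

0.071 V

For a concentration cell E°cell = 0, since both electrodes use the same couple.
The compartment with the higher Ni^2+(aq) concentration (1.72 M) acts as the cathode; ions are reduced there and produced at the dilute (0.00685 M) anode.
With n = 2, Ecell = −(0.0592/2)·log([dilute]/[conc]) = −(0.0592/2)·log(0.00685/1.72) = +0.071 V.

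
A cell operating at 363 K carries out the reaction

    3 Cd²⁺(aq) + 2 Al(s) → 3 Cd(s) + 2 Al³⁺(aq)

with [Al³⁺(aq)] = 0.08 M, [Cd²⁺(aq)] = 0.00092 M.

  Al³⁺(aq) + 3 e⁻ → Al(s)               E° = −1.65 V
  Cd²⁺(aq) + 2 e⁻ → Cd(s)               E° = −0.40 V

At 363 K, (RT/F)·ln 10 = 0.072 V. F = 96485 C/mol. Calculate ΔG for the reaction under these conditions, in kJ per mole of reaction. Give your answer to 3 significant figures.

With Cd²⁺/Cd reduced at the cathode, E°cell = −0.40 − (−1.65) = +1.25 V and n = 6.
Q = [Al³⁺(aq)]^2 / [Cd²⁺(aq)]^3 = 8.22×10^6, so log Q = 6.915 and E = +1.25 − (0.072/6)(6.915) = +1.1670 V.
Finally ΔG = −nFE = −(6)(96485 C/mol)(+1.1670 V) = −676 kJ/mol.

−676 kJ/mol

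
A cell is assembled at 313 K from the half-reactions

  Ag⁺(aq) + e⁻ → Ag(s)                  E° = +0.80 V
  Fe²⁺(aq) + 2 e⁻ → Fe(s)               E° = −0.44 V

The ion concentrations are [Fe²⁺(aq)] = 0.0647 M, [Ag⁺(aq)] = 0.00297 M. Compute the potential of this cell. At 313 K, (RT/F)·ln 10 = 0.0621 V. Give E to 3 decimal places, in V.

+1.120 V

Ag⁺/Ag is reduced (cathode, E° = +0.80 V) and Fe²⁺/Fe is oxidized (anode).
E°cell = E°cat − E°an = +0.80 − (−0.44) = +1.24 V; n = 2.
Balancing gives 2 Ag⁺(aq) + Fe(s) → 2 Ag(s) + Fe²⁺(aq); hence Q = [Fe²⁺(aq)] / [Ag⁺(aq)]^2 = 7.33×10^3 (log Q = 3.865).
By the Nernst equation, E = +1.24 − (0.0621/2)·(3.865) = +1.120 V.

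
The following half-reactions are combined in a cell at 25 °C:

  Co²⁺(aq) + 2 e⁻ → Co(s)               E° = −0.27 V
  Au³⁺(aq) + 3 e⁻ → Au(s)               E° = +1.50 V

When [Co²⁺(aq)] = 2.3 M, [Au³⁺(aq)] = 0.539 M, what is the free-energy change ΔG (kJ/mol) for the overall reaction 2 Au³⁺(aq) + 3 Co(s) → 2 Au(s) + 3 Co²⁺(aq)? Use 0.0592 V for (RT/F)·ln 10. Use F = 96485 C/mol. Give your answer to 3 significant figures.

The standard cell potential is +1.50 − (−0.27) = +1.77 V, with n = 6 electrons in the balanced equation.
The reaction quotient is [Co²⁺(aq)]^3 / [Au³⁺(aq)]^2 = 41.9; by Nernst, E = +1.77 − (0.0592/6)(1.622) = +1.7540 V.
ΔG = −nFE = −(6)(96485)(+1.7540) J/mol = −1020 kJ/mol.

−1020 kJ/mol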